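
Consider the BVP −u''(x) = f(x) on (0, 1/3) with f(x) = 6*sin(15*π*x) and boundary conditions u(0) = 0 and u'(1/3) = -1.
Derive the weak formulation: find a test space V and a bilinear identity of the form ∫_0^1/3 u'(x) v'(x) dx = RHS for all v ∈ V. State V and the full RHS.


V = {v ∈ H^1(0, 1/3) : v(0) = 0} (test functions vanish at x = 0 where u is specified); weak form: ∫_0^1/3 u'v' dx = ∫_0^1/3 (6*sin(15*π*x)) v dx − v(1/3) for all v ∈ V.

Multiply both sides by a test function v and integrate from 0 to 1/3:
  ∫_0^1/3 −u''(x) v(x) dx = ∫_0^1/3 f(x) v(x) dx.
Integrate the LHS by parts once:
  ∫_0^1/3 −u'' v dx = −[u'(x) v(x)]_0^1/3 + ∫_0^1/3 u'(x) v'(x) dx.
Thus ∫_0^1/3 u'(x) v'(x) dx = ∫_0^1/3 f(x) v(x) dx + [u'(x) v(x)]_0^1/3.
Choose V so that boundary terms are either known or forced to vanish.
Mixed BC: u(0) = 0 (Dirichlet) and u'(1/3) = -1 (Neumann). Define V = {v ∈ H^1(0, 1/3) : v(0) = 0}. Then [u' v]_0^1/3 = u'(1/3)·v(1/3) − u'(0)·0 = − v(1/3).
Weak formulation: find u (satisfying any essential BC) such that ∫_0^1/3 u'(x) v'(x) dx = ∫_0^1/3 f v dx − v(1/3) for all v ∈ V (Dirichlet at 0 absorbed into V; Neumann datum at x = 1/3 contributes the boundary term).
Substituting f(x) = 6*sin(15*π*x), the right-hand side is ∫_0^1/3 (6*sin(15*π*x)) v dx − v(1/3).


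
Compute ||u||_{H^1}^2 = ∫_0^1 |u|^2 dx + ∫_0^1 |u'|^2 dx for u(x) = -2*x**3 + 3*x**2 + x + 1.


||u||_{H^1}^2 = 1807/210

The H^1 norm (squared) on an interval (0, L) is
  ||u||_{H^1}^2 = ∫_0^L u(x)^2 dx + ∫_0^L u'(x)^2 dx.
Compute u'(x) = -6*x**2 + 6*x + 1.
Then u(x)^2 = 4*x**6 - 12*x**5 + 5*x**4 + 2*x**3 + 7*x**2 + 2*x + 1 and u'(x)^2 = 36*x**4 - 72*x**3 + 24*x**2 + 12*x + 1.
Integrate each monomial from 0 to 1 using ∫_0^1 c·x^n dx = c·1^(n+1)/(n+1):
  ∫_0^1 u(x)^2 dx = ∫_0^1 (4*x^6 - 12*x^5 + 5*x^4 + 2*x^3 + 7*x^2 + 2*x + 1) dx. Term by term:
    ∫_0^1 4*x^6 dx = 4/7;  ∫_0^1 -12*x^5 dx = -2;  ∫_0^1 5*x^4 dx = 1;
    ∫_0^1 2*x^3 dx = 1/2;  ∫_0^1 7*x^2 dx = 7/3;  ∫_0^1 2*x dx = 1;
    ∫_0^1 1 dx = 1.
  Sum: 4/7 − 2 + 1 + 1/2 + 7/3 + 1 + 1 = 185/42.
  ∫_0^1 u'(x)^2 dx = ∫_0^1 (36*x^4 - 72*x^3 + 24*x^2 + 12*x + 1) dx. Term by term:
    ∫_0^1 36*x^4 dx = 36/5;  ∫_0^1 -72*x^3 dx = -18;  ∫_0^1 24*x^2 dx = 8;
    ∫_0^1 12*x dx = 6;  ∫_0^1 1 dx = 1.
  Sum: 36/5 − 18 + 8 + 6 + 1 = 21/5.
Adding: ||u||_{H^1}^2 = 185/42 + 21/5 = 1807/210.


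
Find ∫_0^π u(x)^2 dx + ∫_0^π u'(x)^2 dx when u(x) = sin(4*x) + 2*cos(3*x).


||u||_{H^1(0,π)}^2 = 320/7 + 57*π/2

u'(x) = -6*sin(3*x) + 4*cos(4*x).
Expand u² and (u')² and integrate term by term on (0, π), using: for integers n ≥ 1, ∫_0^π sin²(nx) dx = ∫_0^π cos²(nx) dx = π/2; for n ≠ n', ∫_0^π sin(nx)sin(n'x) dx = ∫_0^π cos(nx)cos(n'x) dx = 0; and by product-to-sum, ∫_0^π sin(nx)cos(n'x) dx = ½∫_0^π [sin((n+n')x) + sin((n−n')x)] dx, which is 0 when n+n' is even and 2n/(n²−n'²) when n+n' is odd (it need not vanish on (0, π)).
  u² squared terms: (2)²·∫cos(3x)² dx = 4·π/2 = 2*π;  (1)²·∫sin(4x)² dx = 1·π/2 = π/2.
  u² cross terms: 2·(2)·(1)·∫cos(3x)·sin(4x) dx = 4·(8/7) = 32/7.
  So ∫_0^π u² dx = 2*π + π/2 + 32/7 = 32/7 + 5*π/2.
  (u')² squared terms: (-6)²·∫sin(3x)² dx = 36·π/2 = 18*π;  (4)²·∫cos(4x)² dx = 16·π/2 = 8*π.
  (u')² cross terms: 2·(-6)·(4)·∫sin(3x)·cos(4x) dx = -48·(-6/7) = 288/7.
  So ∫_0^π (u')² dx = 18*π + 8*π + 288/7 = 288/7 + 26*π.
||u||_{H^1}^2 = (32/7 + 5*π/2) + (288/7 + 26*π) = 320/7 + 57*π/2.


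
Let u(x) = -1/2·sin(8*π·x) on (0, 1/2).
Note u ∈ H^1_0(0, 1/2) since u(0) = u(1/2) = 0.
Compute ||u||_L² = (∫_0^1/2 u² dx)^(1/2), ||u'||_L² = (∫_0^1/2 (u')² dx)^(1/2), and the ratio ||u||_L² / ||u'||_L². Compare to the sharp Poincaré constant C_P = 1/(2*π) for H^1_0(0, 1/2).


||u||_L² / ||u'||_L² = 1/(8*π) < C_P = 1/(2*π).

u(x) = -1/2·sin(8*π·x), so u'(x) = -4*π*cos(8*π*x).
Writing u(x) = A·sin(kπx/L) with A = -1/2 and k = 4, use ∫_0^L sin²(kπx/L) dx = L/2 and ∫_0^L cos²(kπx/L) dx = L/2.
u² = 1/4·sin²(8*π·x) and (u')² = 16*π^2·cos²(8*π·x), and each of sin², cos² integrates to L/2 = 1/4 over (0, 1/2).
∫_0^1/2 u² dx = 1/16, so ||u||_L² = 1/4.
∫_0^1/2 (u')² dx = 4*π^2, so ||u'||_L² = 2*π.
Ratio ||u||_L² / ||u'||_L² = 1/(8*π).
Sharp Poincaré constant on H^1_0(0, 1/2) is C_P = L/π = 1/(2*π), achieved by sin(2*π·x).
This is the k = 4 harmonic; the ratio L/(kπ) is strictly less than C_P = L/π, consistent with the sharp inequality ||u||_L² ≤ C_P ||u'||_L².


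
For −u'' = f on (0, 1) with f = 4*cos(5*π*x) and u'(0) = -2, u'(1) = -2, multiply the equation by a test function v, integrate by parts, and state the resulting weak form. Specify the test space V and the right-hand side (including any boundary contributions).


V = H^1(0, 1) (v unrestricted at boundary; u is determined up to an additive constant); weak form: ∫_0^1 u'v' dx = ∫_0^1 (4*cos(5*π*x)) v dx − 2·v(1) + 2·v(0) for all v ∈ V.

Multiply both sides by a test function v and integrate from 0 to 1:
  ∫_0^1 −u''(x) v(x) dx = ∫_0^1 f(x) v(x) dx.
Integrate the LHS by parts once:
  ∫_0^1 −u'' v dx = −[u'(x) v(x)]_0^1 + ∫_0^1 u'(x) v'(x) dx.
Thus ∫_0^1 u'(x) v'(x) dx = ∫_0^1 f(x) v(x) dx + [u'(x) v(x)]_0^1.
Choose V so that boundary terms are either known or forced to vanish.
u has inhomogeneous Neumann u'(0) = -2, u'(1) = -2. [u' v]_0^1 = (-2)·v(1) − (-2)·v(0) = − 2·v(1) + 2·v(0). Take V = H^1(0, 1); boundary term becomes part of RHS.
Weak formulation: find u (satisfying any essential BC) such that ∫_0^1 u'(x) v'(x) dx = ∫_0^1 f v dx − 2·v(1) + 2·v(0) for all v ∈ V (Neumann data are natural BCs: they enter the RHS as boundary terms).
Substituting f(x) = 4*cos(5*π*x), the right-hand side is ∫_0^1 (4*cos(5*π*x)) v dx − 2·v(1) + 2·v(0).
Compatibility check (pure Neumann): taking v ≡ 1 ∈ V gives 0 = ∫_0^1 f dx + (-2) − (-2), i.e. ∫_0^1 f dx must equal u'(0) − u'(1) = 0. Indeed ∫_0^1 (4*cos(5*π*x)) dx = 0, so the data are compatible. The solution is then unique only up to an additive constant (fix it e.g. by requiring ∫_0^1 u dx = 0).


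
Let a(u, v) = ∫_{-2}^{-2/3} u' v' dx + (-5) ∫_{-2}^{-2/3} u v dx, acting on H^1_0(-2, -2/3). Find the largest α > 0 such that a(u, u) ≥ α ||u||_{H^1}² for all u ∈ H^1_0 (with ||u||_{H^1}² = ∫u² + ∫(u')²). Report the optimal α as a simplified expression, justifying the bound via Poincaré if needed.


α = (-80 + 9*π^2)/(16 + 9*π^2)

Coercivity of a(·,·) on H^1_0(-2, -2/3) means a(u, u) ≥ α ||u||_{H^1}² for every u ∈ H^1_0.
The interval has length L = 4/3, and Poincaré/coercivity depend only on L. Here a(u, u) = ∫(u')² + (-5)·∫u².
Here c = -5 < 0 with |c| < (π/L)² = 9*π^2/16, so coercivity still holds. The condition a(u,u) ≥ α||u||_{H^1}² reads (1−α)∫(u')² ≥ (α−c)∫u². Any admissible α is ≤ 1 (rapidly oscillating u have ∫u²/∫(u')² → 0), and α = 1 would force 0 ≥ (1−c)∫u², impossible since c < 1; so 1−α > 0. By the sharp Poincaré inequality on H^1_0 of an interval of length L, ∫(u')² ≥ (π/L)²∫u² with equality for the first sine mode sin(π(x−x₀)/L) (x₀ the left endpoint), so the inequality holds for all u iff (1−α)(π/L)² ≥ α − c, i.e. α ≤ ((π/L)² + c)/((π/L)² + 1) = (1 + c(L/π)²)/(1 + (L/π)²). (Direct route, valid since c ≤ 0: Poincaré gives c∫u² ≥ c(L/π)²∫(u')², so a(u,u) ≥ (1 + c(L/π)²)∫(u')², while ||u||_{H^1}² ≤ (1 + (L/π)²)∫(u')²; dividing yields the same α.) With (π/L)² = 9*π^2/16 and c = -5, the largest admissible constant is α = ((π/L)² + c)/((π/L)² + 1).
Simplifying, α = (-80 + 9*π^2)/(16 + 9*π^2).


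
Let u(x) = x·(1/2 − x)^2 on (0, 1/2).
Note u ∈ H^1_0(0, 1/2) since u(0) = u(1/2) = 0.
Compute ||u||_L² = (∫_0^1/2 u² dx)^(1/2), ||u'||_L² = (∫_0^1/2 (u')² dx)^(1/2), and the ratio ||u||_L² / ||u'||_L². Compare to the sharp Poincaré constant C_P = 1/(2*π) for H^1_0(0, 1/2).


||u||_L² / ||u'||_L² = sqrt(14)/28 < C_P = 1/(2*π).

u(x) = x·(1/2 − x)^2, so u'(x) = (2*x - 1)*(6*x - 1)/4.
u(x) = x·(1/2 − x)^2 vanishes at x = 0 and x = 1/2, so u ∈ H^1_0(0, 1/2). Differentiate via the product rule and integrate the resulting polynomials term by term.
  ∫_0^1/2 u² dx = ∫_0^1/2 (x^6 - 2*x^5 + 3*x^4/2 - x^3/2 + x^2/16) dx. Term by term:
    ∫_0^1/2 x^6 dx = 1/896;  ∫_0^1/2 -2*x^5 dx = -1/192;  ∫_0^1/2 3*x^4/2 dx = 3/320;
    ∫_0^1/2 -x^3/2 dx = -1/128;  ∫_0^1/2 x^2/16 dx = 1/384.
  Sum: 1/896 − 1/192 + 3/320 − 1/128 + 1/384 = 1/13440.
  ∫_0^1/2 (u')² dx = ∫_0^1/2 (9*x^4 - 12*x^3 + 11*x^2/2 - x + 1/16) dx. Term by term:
    ∫_0^1/2 9*x^4 dx = 9/160;  ∫_0^1/2 -12*x^3 dx = -3/16;  ∫_0^1/2 11*x^2/2 dx = 11/48;
    ∫_0^1/2 -x dx = -1/8;  ∫_0^1/2 1/16 dx = 1/32.
  Sum: 9/160 − 3/16 + 11/48 − 1/8 + 1/32 = 1/240.
∫_0^1/2 u² dx = 1/13440, so ||u||_L² = sqrt(210)/1680.
∫_0^1/2 (u')² dx = 1/240, so ||u'||_L² = sqrt(15)/60.
Ratio ||u||_L² / ||u'||_L² = sqrt(14)/28.
Sharp Poincaré constant on H^1_0(0, 1/2) is C_P = L/π = 1/(2*π), achieved by sin(2*π·x).
A polynomial bump cannot attain the sharp Poincaré constant (only the first sine eigenfunction does), so the ratio is strictly less than C_P, consistent with ||u||_L² ≤ C_P ||u'||_L².


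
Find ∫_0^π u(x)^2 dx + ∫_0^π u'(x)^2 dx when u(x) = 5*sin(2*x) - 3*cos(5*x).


||u||_{H^1(0,π)}^2 = 1040/7 + 359*π/2

u'(x) = 15*sin(5*x) + 10*cos(2*x).
Expand u² and (u')² and integrate term by term on (0, π), using: for integers n ≥ 1, ∫_0^π sin²(nx) dx = ∫_0^π cos²(nx) dx = π/2; for n ≠ n', ∫_0^π sin(nx)sin(n'x) dx = ∫_0^π cos(nx)cos(n'x) dx = 0; and by product-to-sum, ∫_0^π sin(nx)cos(n'x) dx = ½∫_0^π [sin((n+n')x) + sin((n−n')x)] dx, which is 0 when n+n' is even and 2n/(n²−n'²) when n+n' is odd (it need not vanish on (0, π)).
  u² squared terms: (-3)²·∫cos(5x)² dx = 9·π/2 = 9*π/2;  (5)²·∫sin(2x)² dx = 25·π/2 = 25*π/2.
  u² cross terms: 2·(-3)·(5)·∫cos(5x)·sin(2x) dx = -30·(-4/21) = 40/7.
  So ∫_0^π u² dx = 9*π/2 + 25*π/2 + 40/7 = 40/7 + 17*π.
  (u')² squared terms: (10)²·∫cos(2x)² dx = 100·π/2 = 50*π;  (15)²·∫sin(5x)² dx = 225·π/2 = 225*π/2.
  (u')² cross terms: 2·(10)·(15)·∫cos(2x)·sin(5x) dx = 300·(10/21) = 1000/7.
  So ∫_0^π (u')² dx = 50*π + 225*π/2 + 1000/7 = 1000/7 + 325*π/2.
||u||_{H^1}^2 = (40/7 + 17*π) + (1000/7 + 325*π/2) = 1040/7 + 359*π/2.


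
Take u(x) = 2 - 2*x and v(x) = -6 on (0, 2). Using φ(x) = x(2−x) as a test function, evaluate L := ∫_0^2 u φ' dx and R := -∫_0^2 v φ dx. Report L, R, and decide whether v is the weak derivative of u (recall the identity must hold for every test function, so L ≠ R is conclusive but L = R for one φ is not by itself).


LHS = 8/3, RHS = 8. No, v is not the weak derivative of u.

u(x) = 2 - 2*x, classical derivative u'(x) = -2.
φ(x) = x(2−x), so φ'(x) = 2 - 2*x.
Note φ(0) = φ(2) = 0, so the boundary term u·φ vanishes.
LHS = ∫_0^2 u(x) φ'(x) dx = ∫_0^2 (4*x^2 - 8*x + 4) dx. Term by term:
  ∫_0^2 4*x^2 dx = 32/3;  ∫_0^2 -8*x dx = -16;  ∫_0^2 4 dx = 8.
Sum: 32/3 − 16 + 8 = 8/3.
So LHS = 8/3.
∫_0^2 v(x) φ(x) dx = ∫_0^2 (6*x^2 - 12*x) dx. Term by term:
  ∫_0^2 6*x^2 dx = 16;  ∫_0^2 -12*x dx = -24.
Sum: 16 − 24 = -8.
So RHS = -∫_0^2 v(x) φ(x) dx = 8.
LHS − RHS = -16/3 ≠ 0, so the identity fails.
(For a valid weak derivative the identity must hold for EVERY test function, in particular this one. The failure shows v is NOT the weak derivative of u.)
Correct weak derivative would be u'(x) = -2.


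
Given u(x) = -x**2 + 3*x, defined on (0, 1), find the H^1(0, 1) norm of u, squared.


||u||_{H^1}^2 = 181/30

The H^1 norm (squared) on an interval (0, L) is
  ||u||_{H^1}^2 = ∫_0^L u(x)^2 dx + ∫_0^L u'(x)^2 dx.
Compute u'(x) = 3 - 2*x.
Then u(x)^2 = x**4 - 6*x**3 + 9*x**2 and u'(x)^2 = 4*x**2 - 12*x + 9.
Integrate each monomial from 0 to 1 using ∫_0^1 c·x^n dx = c·1^(n+1)/(n+1):
  ∫_0^1 u(x)^2 dx = ∫_0^1 (x^4 - 6*x^3 + 9*x^2) dx. Term by term:
    ∫_0^1 x^4 dx = 1/5;  ∫_0^1 -6*x^3 dx = -3/2;  ∫_0^1 9*x^2 dx = 3.
  Sum: 1/5 − 3/2 + 3 = 17/10.
  ∫_0^1 u'(x)^2 dx = ∫_0^1 (4*x^2 - 12*x + 9) dx. Term by term:
    ∫_0^1 4*x^2 dx = 4/3;  ∫_0^1 -12*x dx = -6;  ∫_0^1 9 dx = 9.
  Sum: 4/3 − 6 + 9 = 13/3.
Adding: ||u||_{H^1}^2 = 17/10 + 13/3 = 181/30.


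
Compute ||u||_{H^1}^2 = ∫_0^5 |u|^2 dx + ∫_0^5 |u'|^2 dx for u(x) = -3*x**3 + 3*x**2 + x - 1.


||u||_{H^1}^2 = 1926710/21

The H^1 norm (squared) on an interval (0, L) is
  ||u||_{H^1}^2 = ∫_0^L u(x)^2 dx + ∫_0^L u'(x)^2 dx.
Compute u'(x) = -9*x**2 + 6*x + 1.
Then u(x)^2 = 9*x**6 - 18*x**5 + 3*x**4 + 12*x**3 - 5*x**2 - 2*x + 1 and u'(x)^2 = 81*x**4 - 108*x**3 + 18*x**2 + 12*x + 1.
Integrate each monomial from 0 to 5 using ∫_0^5 c·x^n dx = c·5^(n+1)/(n+1):
  ∫_0^5 u(x)^2 dx = ∫_0^5 (9*x^6 - 18*x^5 + 3*x^4 + 12*x^3 - 5*x^2 - 2*x + 1) dx. Term by term:
    ∫_0^5 9*x^6 dx = 703125/7;  ∫_0^5 -18*x^5 dx = -46875;  ∫_0^5 3*x^4 dx = 1875;
    ∫_0^5 12*x^3 dx = 1875;  ∫_0^5 -5*x^2 dx = -625/3;  ∫_0^5 -2*x dx = -25;
    ∫_0^5 1 dx = 5.
  Sum: 703125/7 − 46875 + 1875 + 1875 − 625/3 − 25 + 5 = 1198955/21.
  ∫_0^5 u'(x)^2 dx = ∫_0^5 (81*x^4 - 108*x^3 + 18*x^2 + 12*x + 1) dx. Term by term:
    ∫_0^5 81*x^4 dx = 50625;  ∫_0^5 -108*x^3 dx = -16875;  ∫_0^5 18*x^2 dx = 750;
    ∫_0^5 12*x dx = 150;  ∫_0^5 1 dx = 5.
  Sum: 50625 − 16875 + 750 + 150 + 5 = 34655.
Adding: ||u||_{H^1}^2 = 1198955/21 + 34655 = 1926710/21.


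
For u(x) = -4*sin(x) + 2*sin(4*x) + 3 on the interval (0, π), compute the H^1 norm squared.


||u||_{H^1(0,π)}^2 = -48 + 59*π

u'(x) = -4*cos(x) + 8*cos(4*x).
Expand u² and (u')² and integrate term by term on (0, π), using: for integers n ≥ 1, ∫_0^π sin²(nx) dx = ∫_0^π cos²(nx) dx = π/2; for n ≠ n', ∫_0^π sin(nx)sin(n'x) dx = ∫_0^π cos(nx)cos(n'x) dx = 0; and by product-to-sum, ∫_0^π sin(nx)cos(n'x) dx = ½∫_0^π [sin((n+n')x) + sin((n−n')x)] dx, which is 0 when n+n' is even and 2n/(n²−n'²) when n+n' is odd (it need not vanish on (0, π)). For the constant mode: ∫_0^π 1 dx = π, ∫_0^π cos(nx) dx = 0, ∫_0^π sin(nx) dx = (1−(−1)^n)/n.
  u² squared terms: (3)²·∫1 dx = 9·π = 9*π;  (-4)²·∫sin(x)² dx = 16·π/2 = 8*π;  (2)²·∫sin(4x)² dx = 4·π/2 = 2*π.
  u² cross terms: 2·(3)·(-4)·∫1·sin(x) dx = -24·(2) = -48;  2·(3)·(2)·∫1·sin(4x) dx = 12·(0) = 0;  2·(-4)·(2)·∫sin(x)·sin(4x) dx = -16·(0) = 0.
  So ∫_0^π u² dx = 9*π + 8*π + 2*π − 48 + 0 + 0 = -48 + 19*π.
  (u')² squared terms: (-4)²·∫cos(x)² dx = 16·π/2 = 8*π;  (8)²·∫cos(4x)² dx = 64·π/2 = 32*π.
  (u')² cross terms: 2·(-4)·(8)·∫cos(x)·cos(4x) dx = -64·(0) = 0.
  So ∫_0^π (u')² dx = 8*π + 32*π + 0 = 40*π.
||u||_{H^1}^2 = (-48 + 19*π) + (40*π) = -48 + 59*π.


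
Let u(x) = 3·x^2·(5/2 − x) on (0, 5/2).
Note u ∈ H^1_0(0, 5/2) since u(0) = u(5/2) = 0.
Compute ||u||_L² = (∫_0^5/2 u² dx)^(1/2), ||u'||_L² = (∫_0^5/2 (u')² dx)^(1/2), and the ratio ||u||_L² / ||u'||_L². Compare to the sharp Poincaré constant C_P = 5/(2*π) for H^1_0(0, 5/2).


||u||_L² / ||u'||_L² = 5*sqrt(14)/28 < C_P = 5/(2*π).

u(x) = 3·x^2·(5/2 − x), so u'(x) = 3*x*(5 - 3*x).
u(x) = 3·x^2·(5/2 − x) vanishes at x = 0 and x = 5/2, so u ∈ H^1_0(0, 5/2). Differentiate via the product rule and integrate the resulting polynomials term by term.
  ∫_0^5/2 u² dx = ∫_0^5/2 (9*x^6 - 45*x^5 + 225*x^4/4) dx. Term by term:
    ∫_0^5/2 9*x^6 dx = 703125/896;  ∫_0^5/2 -45*x^5 dx = -234375/128;  ∫_0^5/2 225*x^4/4 dx = 140625/128.
  Sum: 703125/896 − 234375/128 + 140625/128 = 46875/896.
  ∫_0^5/2 (u')² dx = ∫_0^5/2 (81*x^4 - 270*x^3 + 225*x^2) dx. Term by term:
    ∫_0^5/2 81*x^4 dx = 50625/32;  ∫_0^5/2 -270*x^3 dx = -84375/32;  ∫_0^5/2 225*x^2 dx = 9375/8.
  Sum: 50625/32 − 84375/32 + 9375/8 = 1875/16.
∫_0^5/2 u² dx = 46875/896, so ||u||_L² = 125*sqrt(42)/112.
∫_0^5/2 (u')² dx = 1875/16, so ||u'||_L² = 25*sqrt(3)/4.
Ratio ||u||_L² / ||u'||_L² = 5*sqrt(14)/28.
Sharp Poincaré constant on H^1_0(0, 5/2) is C_P = L/π = 5/(2*π), achieved by sin(2*π/5·x).
A polynomial bump cannot attain the sharp Poincaré constant (only the first sine eigenfunction does), so the ratio is strictly less than C_P, consistent with ||u||_L² ≤ C_P ||u'||_L².


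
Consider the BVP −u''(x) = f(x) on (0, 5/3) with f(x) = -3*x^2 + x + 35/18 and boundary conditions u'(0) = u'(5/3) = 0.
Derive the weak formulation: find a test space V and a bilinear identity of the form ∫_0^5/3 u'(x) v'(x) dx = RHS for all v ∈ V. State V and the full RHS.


V = H^1(0, 5/3) (no boundary constraint on v; u is determined up to an additive constant); weak form: ∫_0^5/3 u'v' dx = ∫_0^5/3 (-3*x^2 + x + 35/18) v dx for all v ∈ V.

Multiply both sides by a test function v and integrate from 0 to 5/3:
  ∫_0^5/3 −u''(x) v(x) dx = ∫_0^5/3 f(x) v(x) dx.
Integrate the LHS by parts once:
  ∫_0^5/3 −u'' v dx = −[u'(x) v(x)]_0^5/3 + ∫_0^5/3 u'(x) v'(x) dx.
Thus ∫_0^5/3 u'(x) v'(x) dx = ∫_0^5/3 f(x) v(x) dx + [u'(x) v(x)]_0^5/3.
Choose V so that boundary terms are either known or forced to vanish.
u has homogeneous Neumann: u'(0) = u'(5/3) = 0. So [u' v]_0^5/3 = 0·v(5/3) − 0·v(0) = 0 for any v; take V = H^1(0, 5/3).
Weak formulation: find u (satisfying any essential BC) such that ∫_0^5/3 u'(x) v'(x) dx = ∫_0^5/3 f v dx for all v ∈ V (homogeneous Neumann, so boundary terms vanish).
Substituting f(x) = -3*x^2 + x + 35/18, the right-hand side is ∫_0^5/3 (-3*x^2 + x + 35/18) v dx.
Compatibility check (pure Neumann): taking v ≡ 1 ∈ V gives 0 = ∫_0^5/3 f dx + (0) − (0), i.e. ∫_0^5/3 f dx must equal u'(0) − u'(5/3) = 0. Indeed ∫_0^5/3 (-3*x^2 + x + 35/18) dx = 0, so the data are compatible. The solution is then unique only up to an additive constant (fix it e.g. by requiring ∫_0^5/3 u dx = 0).


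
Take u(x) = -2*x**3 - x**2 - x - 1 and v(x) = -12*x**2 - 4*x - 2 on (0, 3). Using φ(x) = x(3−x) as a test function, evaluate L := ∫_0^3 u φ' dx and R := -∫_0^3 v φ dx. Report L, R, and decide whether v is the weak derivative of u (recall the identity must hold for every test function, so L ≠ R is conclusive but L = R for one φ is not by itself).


LHS = 909/10, RHS = 909/5. No, v is not the weak derivative of u.

u(x) = -2*x**3 - x**2 - x - 1, classical derivative u'(x) = -6*x**2 - 2*x - 1.
φ(x) = x(3−x), so φ'(x) = 3 - 2*x.
Note φ(0) = φ(3) = 0, so the boundary term u·φ vanishes.
LHS = ∫_0^3 u(x) φ'(x) dx = ∫_0^3 (4*x^4 - 4*x^3 - x^2 - x - 3) dx. Term by term:
  ∫_0^3 4*x^4 dx = 972/5;  ∫_0^3 -4*x^3 dx = -81;  ∫_0^3 -x^2 dx = -9;
  ∫_0^3 -x dx = -9/2;  ∫_0^3 -3 dx = -9.
Sum: 972/5 − 81 − 9 − 9/2 − 9 = 909/10.
So LHS = 909/10.
∫_0^3 v(x) φ(x) dx = ∫_0^3 (12*x^4 - 32*x^3 - 10*x^2 - 6*x) dx. Term by term:
  ∫_0^3 12*x^4 dx = 2916/5;  ∫_0^3 -32*x^3 dx = -648;  ∫_0^3 -10*x^2 dx = -90;
  ∫_0^3 -6*x dx = -27.
Sum: 2916/5 − 648 − 90 − 27 = -909/5.
So RHS = -∫_0^3 v(x) φ(x) dx = 909/5.
LHS − RHS = -909/10 ≠ 0, so the identity fails.
(For a valid weak derivative the identity must hold for EVERY test function, in particular this one. The failure shows v is NOT the weak derivative of u.)
Correct weak derivative would be u'(x) = -6*x**2 - 2*x - 1.


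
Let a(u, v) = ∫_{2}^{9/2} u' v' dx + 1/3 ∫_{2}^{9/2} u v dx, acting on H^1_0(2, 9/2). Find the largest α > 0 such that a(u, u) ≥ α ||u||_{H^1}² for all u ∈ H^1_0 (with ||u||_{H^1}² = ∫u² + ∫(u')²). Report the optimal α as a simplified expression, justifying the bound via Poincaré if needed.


α = (25 + 12*π^2)/(3*(25 + 4*π^2))

Coercivity of a(·,·) on H^1_0(2, 9/2) means a(u, u) ≥ α ||u||_{H^1}² for every u ∈ H^1_0.
The interval has length L = 5/2, and Poincaré/coercivity depend only on L. Here a(u, u) = ∫(u')² + (1/3)·∫u².
Here 0 < c = 1/3 < 1. The condition a(u,u) ≥ α||u||_{H^1}² reads (1−α)∫(u')² ≥ (α−c)∫u². Any admissible α is ≤ 1 (rapidly oscillating u have ∫u²/∫(u')² → 0), and α = 1 would force 0 ≥ (1−c)∫u², impossible since c < 1; so 1−α > 0. By the sharp Poincaré inequality on H^1_0 of an interval of length L, ∫(u')² ≥ (π/L)²∫u² with equality for the first sine mode sin(π(x−x₀)/L) (x₀ the left endpoint), so the inequality holds for all u iff (1−α)(π/L)² ≥ α − c, i.e. α ≤ ((π/L)² + c)/((π/L)² + 1) = (1 + c(L/π)²)/(1 + (L/π)²). With (π/L)² = 4*π^2/25 and c = 1/3, the largest admissible constant is α = ((π/L)² + c)/((π/L)² + 1).
Simplifying, α = (25 + 12*π^2)/(3*(25 + 4*π^2)).


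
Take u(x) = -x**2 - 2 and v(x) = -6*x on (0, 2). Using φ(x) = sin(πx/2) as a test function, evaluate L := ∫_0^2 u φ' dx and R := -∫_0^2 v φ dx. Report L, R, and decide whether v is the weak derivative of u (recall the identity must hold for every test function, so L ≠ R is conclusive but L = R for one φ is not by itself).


LHS = 8/π, RHS = 24/π. No, v is not the weak derivative of u.

u(x) = -x**2 - 2, classical derivative u'(x) = -2*x.
φ(x) = sin(πx/2), so φ'(x) = π*cos(π*x/2)/2.
Note φ(0) = φ(2) = 0, so the boundary term u·φ vanishes.
LHS = ∫_0^2 u(x) φ'(x) dx = ∫_0^2 (-π*x^2*cos(π*x/2)/2 - π*cos(π*x/2)) dx. Term by term:
  ∫_0^2 -π*cos(π*x/2) dx = 0;  ∫_0^2 -π*x^2*cos(π*x/2)/2 dx = 8/π.
Sum: 0 + 8/π = 8/π.
So LHS = 8/π.
∫_0^2 v(x) φ(x) dx = ∫_0^2 (-6*x*sin(π*x/2)) dx. Term by term:
  ∫_0^2 -6*x*sin(π*x/2) dx = -24/π.
So RHS = -∫_0^2 v(x) φ(x) dx = 24/π.
LHS − RHS = -16/π ≠ 0, so the identity fails.
(For a valid weak derivative the identity must hold for EVERY test function, in particular this one. The failure shows v is NOT the weak derivative of u.)
Correct weak derivative would be u'(x) = -2*x.


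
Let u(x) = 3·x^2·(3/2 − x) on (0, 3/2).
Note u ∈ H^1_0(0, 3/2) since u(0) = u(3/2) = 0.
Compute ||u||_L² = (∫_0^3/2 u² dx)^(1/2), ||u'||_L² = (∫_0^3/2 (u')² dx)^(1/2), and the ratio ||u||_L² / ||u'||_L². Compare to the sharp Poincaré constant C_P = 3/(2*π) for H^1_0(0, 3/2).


||u||_L² / ||u'||_L² = 3*sqrt(14)/28 < C_P = 3/(2*π).

u(x) = 3·x^2·(3/2 − x), so u'(x) = 9*x*(1 - x).
u(x) = 3·x^2·(3/2 − x) vanishes at x = 0 and x = 3/2, so u ∈ H^1_0(0, 3/2). Differentiate via the product rule and integrate the resulting polynomials term by term.
  ∫_0^3/2 u² dx = ∫_0^3/2 (9*x^6 - 27*x^5 + 81*x^4/4) dx. Term by term:
    ∫_0^3/2 9*x^6 dx = 19683/896;  ∫_0^3/2 -27*x^5 dx = -6561/128;  ∫_0^3/2 81*x^4/4 dx = 19683/640.
  Sum: 19683/896 − 6561/128 + 19683/640 = 6561/4480.
  ∫_0^3/2 (u')² dx = ∫_0^3/2 (81*x^4 - 162*x^3 + 81*x^2) dx. Term by term:
    ∫_0^3/2 81*x^4 dx = 19683/160;  ∫_0^3/2 -162*x^3 dx = -6561/32;  ∫_0^3/2 81*x^2 dx = 729/8.
  Sum: 19683/160 − 6561/32 + 729/8 = 729/80.
∫_0^3/2 u² dx = 6561/4480, so ||u||_L² = 81*sqrt(70)/560.
∫_0^3/2 (u')² dx = 729/80, so ||u'||_L² = 27*sqrt(5)/20.
Ratio ||u||_L² / ||u'||_L² = 3*sqrt(14)/28.
Sharp Poincaré constant on H^1_0(0, 3/2) is C_P = L/π = 3/(2*π), achieved by sin(2*π/3·x).
A polynomial bump cannot attain the sharp Poincaré constant (only the first sine eigenfunction does), so the ratio is strictly less than C_P, consistent with ||u||_L² ≤ C_P ||u'||_L².


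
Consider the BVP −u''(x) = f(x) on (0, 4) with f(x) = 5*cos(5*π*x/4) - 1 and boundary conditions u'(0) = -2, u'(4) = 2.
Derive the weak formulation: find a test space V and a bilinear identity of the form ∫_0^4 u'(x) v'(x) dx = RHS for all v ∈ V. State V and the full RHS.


V = H^1(0, 4) (v unrestricted at boundary; u is determined up to an additive constant); weak form: ∫_0^4 u'v' dx = ∫_0^4 (5*cos(5*π*x/4) - 1) v dx + 2·v(4) + 2·v(0) for all v ∈ V.

Multiply both sides by a test function v and integrate from 0 to 4:
  ∫_0^4 −u''(x) v(x) dx = ∫_0^4 f(x) v(x) dx.
Integrate the LHS by parts once:
  ∫_0^4 −u'' v dx = −[u'(x) v(x)]_0^4 + ∫_0^4 u'(x) v'(x) dx.
Thus ∫_0^4 u'(x) v'(x) dx = ∫_0^4 f(x) v(x) dx + [u'(x) v(x)]_0^4.
Choose V so that boundary terms are either known or forced to vanish.
u has inhomogeneous Neumann u'(0) = -2, u'(4) = 2. [u' v]_0^4 = (2)·v(4) − (-2)·v(0) = 2·v(4) + 2·v(0). Take V = H^1(0, 4); boundary term becomes part of RHS.
Weak formulation: find u (satisfying any essential BC) such that ∫_0^4 u'(x) v'(x) dx = ∫_0^4 f v dx + 2·v(4) + 2·v(0) for all v ∈ V (Neumann data are natural BCs: they enter the RHS as boundary terms).
Substituting f(x) = 5*cos(5*π*x/4) - 1, the right-hand side is ∫_0^4 (5*cos(5*π*x/4) - 1) v dx + 2·v(4) + 2·v(0).
Compatibility check (pure Neumann): taking v ≡ 1 ∈ V gives 0 = ∫_0^4 f dx + (2) − (-2), i.e. ∫_0^4 f dx must equal u'(0) − u'(4) = -4. Indeed ∫_0^4 (5*cos(5*π*x/4) - 1) dx = -4, so the data are compatible. The solution is then unique only up to an additive constant (fix it e.g. by requiring ∫_0^4 u dx = 0).


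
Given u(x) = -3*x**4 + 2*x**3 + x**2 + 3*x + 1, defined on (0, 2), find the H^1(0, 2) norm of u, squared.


||u||_{H^1}^2 = 21992/21

The H^1 norm (squared) on an interval (0, L) is
  ||u||_{H^1}^2 = ∫_0^L u(x)^2 dx + ∫_0^L u'(x)^2 dx.
Compute u'(x) = -12*x**3 + 6*x**2 + 2*x + 3.
Then u(x)^2 = 9*x**8 - 12*x**7 - 2*x**6 - 14*x**5 + 7*x**4 + 10*x**3 + 11*x**2 + 6*x + 1 and u'(x)^2 = 144*x**6 - 144*x**5 - 12*x**4 - 48*x**3 + 40*x**2 + 12*x + 9.
Integrate each monomial from 0 to 2 using ∫_0^2 c·x^n dx = c·2^(n+1)/(n+1):
  ∫_0^2 u(x)^2 dx = ∫_0^2 (9*x^8 - 12*x^7 - 2*x^6 - 14*x^5 + 7*x^4 + 10*x^3 + 11*x^2 + 6*x + 1) dx. Term by term:
    ∫_0^2 9*x^8 dx = 512;  ∫_0^2 -12*x^7 dx = -384;  ∫_0^2 -2*x^6 dx = -256/7;
    ∫_0^2 -14*x^5 dx = -448/3;  ∫_0^2 7*x^4 dx = 224/5;  ∫_0^2 10*x^3 dx = 40;
    ∫_0^2 11*x^2 dx = 88/3;  ∫_0^2 6*x dx = 12;  ∫_0^2 1 dx = 2.
  Sum: 512 − 384 − 256/7 − 448/3 + 224/5 + 40 + 88/3 + 12 + 2 = 2458/35.
  ∫_0^2 u'(x)^2 dx = ∫_0^2 (144*x^6 - 144*x^5 - 12*x^4 - 48*x^3 + 40*x^2 + 12*x + 9) dx. Term by term:
    ∫_0^2 144*x^6 dx = 18432/7;  ∫_0^2 -144*x^5 dx = -1536;  ∫_0^2 -12*x^4 dx = -384/5;
    ∫_0^2 -48*x^3 dx = -192;  ∫_0^2 40*x^2 dx = 320/3;  ∫_0^2 12*x dx = 24;
    ∫_0^2 9 dx = 18.
  Sum: 18432/7 − 1536 − 384/5 − 192 + 320/3 + 24 + 18 = 102586/105.
Adding: ||u||_{H^1}^2 = 2458/35 + 102586/105 = 21992/21.


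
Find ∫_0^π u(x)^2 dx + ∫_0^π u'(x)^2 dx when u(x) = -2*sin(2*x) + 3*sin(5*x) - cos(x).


||u||_{H^1(0,π)}^2 = 32/3 + 128*π

u'(x) = sin(x) - 4*cos(2*x) + 15*cos(5*x).
Expand u² and (u')² and integrate term by term on (0, π), using: for integers n ≥ 1, ∫_0^π sin²(nx) dx = ∫_0^π cos²(nx) dx = π/2; for n ≠ n', ∫_0^π sin(nx)sin(n'x) dx = ∫_0^π cos(nx)cos(n'x) dx = 0; and by product-to-sum, ∫_0^π sin(nx)cos(n'x) dx = ½∫_0^π [sin((n+n')x) + sin((n−n')x)] dx, which is 0 when n+n' is even and 2n/(n²−n'²) when n+n' is odd (it need not vanish on (0, π)).
  u² squared terms: (-1)²·∫cos(x)² dx = 1·π/2 = π/2;  (-2)²·∫sin(2x)² dx = 4·π/2 = 2*π;  (3)²·∫sin(5x)² dx = 9·π/2 = 9*π/2.
  u² cross terms: 2·(-1)·(-2)·∫cos(x)·sin(2x) dx = 4·(4/3) = 16/3;  2·(-1)·(3)·∫cos(x)·sin(5x) dx = -6·(0) = 0;  2·(-2)·(3)·∫sin(2x)·sin(5x) dx = -12·(0) = 0.
  So ∫_0^π u² dx = π/2 + 2*π + 9*π/2 + 16/3 + 0 + 0 = 16/3 + 7*π.
  (u')² squared terms: (-4)²·∫cos(2x)² dx = 16·π/2 = 8*π;  (15)²·∫cos(5x)² dx = 225·π/2 = 225*π/2;  (1)²·∫sin(x)² dx = 1·π/2 = π/2.
  (u')² cross terms: 2·(-4)·(15)·∫cos(2x)·cos(5x) dx = -120·(0) = 0;  2·(-4)·(1)·∫cos(2x)·sin(x) dx = -8·(-2/3) = 16/3;  2·(15)·(1)·∫cos(5x)·sin(x) dx = 30·(0) = 0.
  So ∫_0^π (u')² dx = 8*π + 225*π/2 + π/2 + 0 + 16/3 + 0 = 16/3 + 121*π.
||u||_{H^1}^2 = (16/3 + 7*π) + (16/3 + 121*π) = 32/3 + 128*π.


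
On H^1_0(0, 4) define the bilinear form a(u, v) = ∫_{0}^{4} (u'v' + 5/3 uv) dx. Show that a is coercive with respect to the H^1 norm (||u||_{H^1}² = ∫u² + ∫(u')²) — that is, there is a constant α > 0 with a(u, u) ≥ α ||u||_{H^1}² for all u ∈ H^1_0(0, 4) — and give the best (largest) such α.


α = 1

Coercivity of a(·,·) on H^1_0(0, 4) means a(u, u) ≥ α ||u||_{H^1}² for every u ∈ H^1_0.
The interval has length L = 4, and Poincaré/coercivity depend only on L. Here a(u, u) = ∫(u')² + (5/3)·∫u².
Here c = 5/3 ≥ 1, so a(u,u) = ∫(u')² + c∫u² ≥ ∫(u')² + ∫u² = ||u||_{H^1}², i.e. α = 1 works. No larger α is possible: a(u,u) ≥ α||u||_{H^1}² means (1−α)∫(u')² ≥ (α−c)∫u², and for the modes u_n = sin(nπ(x−x₀)/L) (x₀ the left endpoint) one has ∫u_n²/∫(u_n')² = (L/(nπ))² → 0, so a(u_n,u_n)/||u_n||_{H^1}² → 1. Hence the optimal constant is α = 1.
Therefore α = 1.


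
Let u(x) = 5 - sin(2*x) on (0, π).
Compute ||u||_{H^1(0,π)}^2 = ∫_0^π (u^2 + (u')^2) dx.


||u||_{H^1(0,π)}^2 = 55*π/2

u'(x) = -2*cos(2*x).
Expand u² and (u')² and integrate term by term on (0, π), using: for integers n ≥ 1, ∫_0^π sin²(nx) dx = ∫_0^π cos²(nx) dx = π/2; for n ≠ n', ∫_0^π sin(nx)sin(n'x) dx = ∫_0^π cos(nx)cos(n'x) dx = 0; and by product-to-sum, ∫_0^π sin(nx)cos(n'x) dx = ½∫_0^π [sin((n+n')x) + sin((n−n')x)] dx, which is 0 when n+n' is even and 2n/(n²−n'²) when n+n' is odd (it need not vanish on (0, π)). For the constant mode: ∫_0^π 1 dx = π, ∫_0^π cos(nx) dx = 0, ∫_0^π sin(nx) dx = (1−(−1)^n)/n.
  u² squared terms: (5)²·∫1 dx = 25·π = 25*π;  (-1)²·∫sin(2x)² dx = 1·π/2 = π/2.
  u² cross terms: 2·(5)·(-1)·∫1·sin(2x) dx = -10·(0) = 0.
  So ∫_0^π u² dx = 25*π + π/2 + 0 = 51*π/2.
  (u')² squared terms: (-2)²·∫cos(2x)² dx = 4·π/2 = 2*π.
  So ∫_0^π (u')² dx = 2*π.
||u||_{H^1}^2 = (51*π/2) + (2*π) = 55*π/2.


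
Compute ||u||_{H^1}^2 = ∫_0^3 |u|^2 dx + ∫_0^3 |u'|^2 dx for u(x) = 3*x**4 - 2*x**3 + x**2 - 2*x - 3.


||u||_{H^1}^2 = 82311/2

The H^1 norm (squared) on an interval (0, L) is
  ||u||_{H^1}^2 = ∫_0^L u(x)^2 dx + ∫_0^L u'(x)^2 dx.
Compute u'(x) = 12*x**3 - 6*x**2 + 2*x - 2.
Then u(x)^2 = 9*x**8 - 12*x**7 + 10*x**6 - 16*x**5 - 9*x**4 + 8*x**3 - 2*x**2 + 12*x + 9 and u'(x)^2 = 144*x**6 - 144*x**5 + 84*x**4 - 72*x**3 + 28*x**2 - 8*x + 4.
Integrate each monomial from 0 to 3 using ∫_0^3 c·x^n dx = c·3^(n+1)/(n+1):
  ∫_0^3 u(x)^2 dx = ∫_0^3 (9*x^8 - 12*x^7 + 10*x^6 - 16*x^5 - 9*x^4 + 8*x^3 - 2*x^2 + 12*x + 9) dx. Term by term:
    ∫_0^3 9*x^8 dx = 19683;  ∫_0^3 -12*x^7 dx = -19683/2;  ∫_0^3 10*x^6 dx = 21870/7;
    ∫_0^3 -16*x^5 dx = -1944;  ∫_0^3 -9*x^4 dx = -2187/5;  ∫_0^3 8*x^3 dx = 162;
    ∫_0^3 -2*x^2 dx = -18;  ∫_0^3 12*x dx = 54;  ∫_0^3 9 dx = 27.
  Sum: 19683 − 19683/2 + 21870/7 − 1944 − 2187/5 + 162 − 18 + 54 + 27 = 756657/70.
  ∫_0^3 u'(x)^2 dx = ∫_0^3 (144*x^6 - 144*x^5 + 84*x^4 - 72*x^3 + 28*x^2 - 8*x + 4) dx. Term by term:
    ∫_0^3 144*x^6 dx = 314928/7;  ∫_0^3 -144*x^5 dx = -17496;  ∫_0^3 84*x^4 dx = 20412/5;
    ∫_0^3 -72*x^3 dx = -1458;  ∫_0^3 28*x^2 dx = 252;  ∫_0^3 -8*x dx = -36;
    ∫_0^3 4 dx = 12.
  Sum: 314928/7 − 17496 + 20412/5 − 1458 + 252 − 36 + 12 = 1062114/35.
Adding: ||u||_{H^1}^2 = 756657/70 + 1062114/35 = 82311/2.


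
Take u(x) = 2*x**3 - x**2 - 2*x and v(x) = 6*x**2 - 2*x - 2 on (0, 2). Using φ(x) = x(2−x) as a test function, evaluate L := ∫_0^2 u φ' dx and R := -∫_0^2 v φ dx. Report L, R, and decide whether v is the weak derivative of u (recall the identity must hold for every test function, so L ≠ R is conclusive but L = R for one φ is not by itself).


LHS = -64/15, RHS = -64/15. Yes, v = u' weakly.

u(x) = 2*x**3 - x**2 - 2*x, classical derivative u'(x) = 6*x**2 - 2*x - 2.
φ(x) = x(2−x), so φ'(x) = 2 - 2*x.
Note φ(0) = φ(2) = 0, so the boundary term u·φ vanishes.
LHS = ∫_0^2 u(x) φ'(x) dx = ∫_0^2 (-4*x^4 + 6*x^3 + 2*x^2 - 4*x) dx. Term by term:
  ∫_0^2 -4*x^4 dx = -128/5;  ∫_0^2 6*x^3 dx = 24;  ∫_0^2 2*x^2 dx = 16/3;
  ∫_0^2 -4*x dx = -8.
Sum: -128/5 + 24 + 16/3 − 8 = -64/15.
So LHS = -64/15.
∫_0^2 v(x) φ(x) dx = ∫_0^2 (-6*x^4 + 14*x^3 - 2*x^2 - 4*x) dx. Term by term:
  ∫_0^2 -6*x^4 dx = -192/5;  ∫_0^2 14*x^3 dx = 56;  ∫_0^2 -2*x^2 dx = -16/3;
  ∫_0^2 -4*x dx = -8.
Sum: -192/5 + 56 − 16/3 − 8 = 64/15.
So RHS = -∫_0^2 v(x) φ(x) dx = -64/15.
LHS = RHS, so the identity holds for this test φ.
Moreover u is smooth here and v(x) = u'(x) = 6*x**2 - 2*x - 2 pointwise, so the identity holds for every test function. Hence v is the weak derivative of u.


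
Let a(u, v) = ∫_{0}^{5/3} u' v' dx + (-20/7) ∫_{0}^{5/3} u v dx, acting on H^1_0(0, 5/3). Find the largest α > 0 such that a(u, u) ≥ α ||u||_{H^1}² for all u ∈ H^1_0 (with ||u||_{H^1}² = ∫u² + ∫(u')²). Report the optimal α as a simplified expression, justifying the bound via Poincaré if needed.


α = (-500 + 63*π^2)/(7*(25 + 9*π^2))

Coercivity of a(·,·) on H^1_0(0, 5/3) means a(u, u) ≥ α ||u||_{H^1}² for every u ∈ H^1_0.
The interval has length L = 5/3, and Poincaré/coercivity depend only on L. Here a(u, u) = ∫(u')² + (-20/7)·∫u².
Here c = -20/7 < 0 with |c| < (π/L)² = 9*π^2/25, so coercivity still holds. The condition a(u,u) ≥ α||u||_{H^1}² reads (1−α)∫(u')² ≥ (α−c)∫u². Any admissible α is ≤ 1 (rapidly oscillating u have ∫u²/∫(u')² → 0), and α = 1 would force 0 ≥ (1−c)∫u², impossible since c < 1; so 1−α > 0. By the sharp Poincaré inequality on H^1_0 of an interval of length L, ∫(u')² ≥ (π/L)²∫u² with equality for the first sine mode sin(π(x−x₀)/L) (x₀ the left endpoint), so the inequality holds for all u iff (1−α)(π/L)² ≥ α − c, i.e. α ≤ ((π/L)² + c)/((π/L)² + 1) = (1 + c(L/π)²)/(1 + (L/π)²). (Direct route, valid since c ≤ 0: Poincaré gives c∫u² ≥ c(L/π)²∫(u')², so a(u,u) ≥ (1 + c(L/π)²)∫(u')², while ||u||_{H^1}² ≤ (1 + (L/π)²)∫(u')²; dividing yields the same α.) With (π/L)² = 9*π^2/25 and c = -20/7, the largest admissible constant is α = ((π/L)² + c)/((π/L)² + 1).
Simplifying, α = (-500 + 63*π^2)/(7*(25 + 9*π^2)).


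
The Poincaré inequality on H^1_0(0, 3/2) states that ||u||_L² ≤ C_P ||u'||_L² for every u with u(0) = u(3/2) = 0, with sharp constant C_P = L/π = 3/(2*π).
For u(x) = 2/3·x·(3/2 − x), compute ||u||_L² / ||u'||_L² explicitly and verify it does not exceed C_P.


||u||_L² / ||u'||_L² = 3*sqrt(10)/20 < C_P = 3/(2*π).

u(x) = 2/3·x·(3/2 − x), so u'(x) = 1 - 4*x/3.
u(x) = 2/3·x·(3/2 − x) vanishes at x = 0 and x = 3/2, so u ∈ H^1_0(0, 3/2). Differentiate via the product rule and integrate the resulting polynomials term by term.
  ∫_0^3/2 u² dx = ∫_0^3/2 (4*x^4/9 - 4*x^3/3 + x^2) dx. Term by term:
    ∫_0^3/2 4*x^4/9 dx = 27/40;  ∫_0^3/2 -4*x^3/3 dx = -27/16;  ∫_0^3/2 x^2 dx = 9/8.
  Sum: 27/40 − 27/16 + 9/8 = 9/80.
  ∫_0^3/2 (u')² dx = ∫_0^3/2 (16*x^2/9 - 8*x/3 + 1) dx. Term by term:
    ∫_0^3/2 16*x^2/9 dx = 2;  ∫_0^3/2 -8*x/3 dx = -3;  ∫_0^3/2 1 dx = 3/2.
  Sum: 2 − 3 + 3/2 = 1/2.
∫_0^3/2 u² dx = 9/80, so ||u||_L² = 3*sqrt(5)/20.
∫_0^3/2 (u')² dx = 1/2, so ||u'||_L² = sqrt(2)/2.
Ratio ||u||_L² / ||u'||_L² = 3*sqrt(10)/20.
Sharp Poincaré constant on H^1_0(0, 3/2) is C_P = L/π = 3/(2*π), achieved by sin(2*π/3·x).
A polynomial bump cannot attain the sharp Poincaré constant (only the first sine eigenfunction does), so the ratio is strictly less than C_P, consistent with ||u||_L² ≤ C_P ||u'||_L².


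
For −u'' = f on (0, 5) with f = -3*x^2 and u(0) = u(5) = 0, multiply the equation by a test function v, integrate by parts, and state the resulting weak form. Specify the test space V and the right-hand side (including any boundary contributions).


V = H^1_0(0, 5) (so v(0) = v(5) = 0); weak form: ∫_0^5 u'v' dx = ∫_0^5 (-3*x^2) v dx for all v ∈ V.

Multiply both sides by a test function v and integrate from 0 to 5:
  ∫_0^5 −u''(x) v(x) dx = ∫_0^5 f(x) v(x) dx.
Integrate the LHS by parts once:
  ∫_0^5 −u'' v dx = −[u'(x) v(x)]_0^5 + ∫_0^5 u'(x) v'(x) dx.
Thus ∫_0^5 u'(x) v'(x) dx = ∫_0^5 f(x) v(x) dx + [u'(x) v(x)]_0^5.
Choose V so that boundary terms are either known or forced to vanish.
u is Dirichlet: u(0) = u(5) = 0. Let V = H^1_0(0, 5); then v(0) = v(5) = 0, and [u' v]_0^5 = 0.
Weak formulation: find u (satisfying any essential BC) such that ∫_0^5 u'(x) v'(x) dx = ∫_0^5 f v dx for all v ∈ V.
Substituting f(x) = -3*x^2, the right-hand side is ∫_0^5 (-3*x^2) v dx.


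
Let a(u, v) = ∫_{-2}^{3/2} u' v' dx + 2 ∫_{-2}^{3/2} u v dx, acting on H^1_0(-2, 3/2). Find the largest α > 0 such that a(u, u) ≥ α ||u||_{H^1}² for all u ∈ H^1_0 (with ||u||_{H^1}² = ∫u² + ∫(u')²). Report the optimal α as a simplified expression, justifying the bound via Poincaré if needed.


α = 1

Coercivity of a(·,·) on H^1_0(-2, 3/2) means a(u, u) ≥ α ||u||_{H^1}² for every u ∈ H^1_0.
The interval has length L = 7/2, and Poincaré/coercivity depend only on L. Here a(u, u) = ∫(u')² + (2)·∫u².
Here c = 2 ≥ 1, so a(u,u) = ∫(u')² + c∫u² ≥ ∫(u')² + ∫u² = ||u||_{H^1}², i.e. α = 1 works. No larger α is possible: a(u,u) ≥ α||u||_{H^1}² means (1−α)∫(u')² ≥ (α−c)∫u², and for the modes u_n = sin(nπ(x−x₀)/L) (x₀ the left endpoint) one has ∫u_n²/∫(u_n')² = (L/(nπ))² → 0, so a(u_n,u_n)/||u_n||_{H^1}² → 1. Hence the optimal constant is α = 1.
Therefore α = 1.


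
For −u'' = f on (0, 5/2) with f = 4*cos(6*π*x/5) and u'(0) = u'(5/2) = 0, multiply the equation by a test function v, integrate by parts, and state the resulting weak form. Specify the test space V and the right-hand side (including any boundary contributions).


V = H^1(0, 5/2) (no boundary constraint on v; u is determined up to an additive constant); weak form: ∫_0^5/2 u'v' dx = ∫_0^5/2 (4*cos(6*π*x/5)) v dx for all v ∈ V.

Multiply both sides by a test function v and integrate from 0 to 5/2:
  ∫_0^5/2 −u''(x) v(x) dx = ∫_0^5/2 f(x) v(x) dx.
Integrate the LHS by parts once:
  ∫_0^5/2 −u'' v dx = −[u'(x) v(x)]_0^5/2 + ∫_0^5/2 u'(x) v'(x) dx.
Thus ∫_0^5/2 u'(x) v'(x) dx = ∫_0^5/2 f(x) v(x) dx + [u'(x) v(x)]_0^5/2.
Choose V so that boundary terms are either known or forced to vanish.
u has homogeneous Neumann: u'(0) = u'(5/2) = 0. So [u' v]_0^5/2 = 0·v(5/2) − 0·v(0) = 0 for any v; take V = H^1(0, 5/2).
Weak formulation: find u (satisfying any essential BC) such that ∫_0^5/2 u'(x) v'(x) dx = ∫_0^5/2 f v dx for all v ∈ V (homogeneous Neumann, so boundary terms vanish).
Substituting f(x) = 4*cos(6*π*x/5), the right-hand side is ∫_0^5/2 (4*cos(6*π*x/5)) v dx.
Compatibility check (pure Neumann): taking v ≡ 1 ∈ V gives 0 = ∫_0^5/2 f dx + (0) − (0), i.e. ∫_0^5/2 f dx must equal u'(0) − u'(5/2) = 0. Indeed ∫_0^5/2 (4*cos(6*π*x/5)) dx = 0, so the data are compatible. The solution is then unique only up to an additive constant (fix it e.g. by requiring ∫_0^5/2 u dx = 0).


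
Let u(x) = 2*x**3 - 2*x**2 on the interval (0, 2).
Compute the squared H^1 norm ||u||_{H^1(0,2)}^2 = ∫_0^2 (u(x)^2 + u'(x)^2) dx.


||u||_{H^1}^2 = 1984/21

The H^1 norm (squared) on an interval (0, L) is
  ||u||_{H^1}^2 = ∫_0^L u(x)^2 dx + ∫_0^L u'(x)^2 dx.
Compute u'(x) = 6*x**2 - 4*x.
Then u(x)^2 = 4*x**6 - 8*x**5 + 4*x**4 and u'(x)^2 = 36*x**4 - 48*x**3 + 16*x**2.
Integrate each monomial from 0 to 2 using ∫_0^2 c·x^n dx = c·2^(n+1)/(n+1):
  ∫_0^2 u(x)^2 dx = ∫_0^2 (4*x^6 - 8*x^5 + 4*x^4) dx. Term by term:
    ∫_0^2 4*x^6 dx = 512/7;  ∫_0^2 -8*x^5 dx = -256/3;  ∫_0^2 4*x^4 dx = 128/5.
  Sum: 512/7 − 256/3 + 128/5 = 1408/105.
  ∫_0^2 u'(x)^2 dx = ∫_0^2 (36*x^4 - 48*x^3 + 16*x^2) dx. Term by term:
    ∫_0^2 36*x^4 dx = 1152/5;  ∫_0^2 -48*x^3 dx = -192;  ∫_0^2 16*x^2 dx = 128/3.
  Sum: 1152/5 − 192 + 128/3 = 1216/15.
Adding: ||u||_{H^1}^2 = 1408/105 + 1216/15 = 1984/21.


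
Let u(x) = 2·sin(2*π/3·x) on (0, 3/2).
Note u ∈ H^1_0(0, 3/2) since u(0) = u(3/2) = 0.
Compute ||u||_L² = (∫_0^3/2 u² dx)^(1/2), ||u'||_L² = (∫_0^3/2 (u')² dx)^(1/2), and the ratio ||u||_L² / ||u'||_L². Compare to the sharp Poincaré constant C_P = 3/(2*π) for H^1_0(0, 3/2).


||u||_L² / ||u'||_L² = 3/(2*π) = C_P.

u(x) = 2·sin(2*π/3·x), so u'(x) = 4*π*cos(2*π*x/3)/3.
Writing u(x) = A·sin(kπx/L) with A = 2 and k = 1, use ∫_0^L sin²(kπx/L) dx = L/2 and ∫_0^L cos²(kπx/L) dx = L/2.
u² = 4·sin²(2*π/3·x) and (u')² = 16*π^2/9·cos²(2*π/3·x), and each of sin², cos² integrates to L/2 = 3/4 over (0, 3/2).
∫_0^3/2 u² dx = 3, so ||u||_L² = sqrt(3).
∫_0^3/2 (u')² dx = 4*π^2/3, so ||u'||_L² = 2*sqrt(3)*π/3.
Ratio ||u||_L² / ||u'||_L² = 3/(2*π).
Sharp Poincaré constant on H^1_0(0, 3/2) is C_P = L/π = 3/(2*π), achieved by sin(2*π/3·x).
This is the k = 1 eigenfunction (up to amplitude), so the ratio equals the sharp Poincaré constant exactly.
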